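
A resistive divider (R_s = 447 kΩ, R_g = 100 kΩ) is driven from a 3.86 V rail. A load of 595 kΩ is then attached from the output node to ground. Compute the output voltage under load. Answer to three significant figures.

V_out ≈ 0.620 V

The load sits in parallel with R_g: R_g‖R_L = (100 × 595) / (100 + 595) = 85.61 kΩ.
V_out = 3.86 × 85.61 / (447 + 85.61) = 3.86 × 85.61/532.6 = 0.620 V.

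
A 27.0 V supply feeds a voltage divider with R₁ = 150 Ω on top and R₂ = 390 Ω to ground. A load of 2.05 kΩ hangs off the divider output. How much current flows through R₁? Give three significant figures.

I ≈ 56.5 mA

R₂‖R_L = 327.7 Ω, so the source sees R₁ + R₂‖R_L = 477.7 Ω.
I = 27.0 V / 477.7 Ω = 56.5 mA.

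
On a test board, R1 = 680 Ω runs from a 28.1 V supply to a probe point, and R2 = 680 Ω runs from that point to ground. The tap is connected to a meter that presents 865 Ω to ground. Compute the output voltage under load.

V_out ≈ 10.1 V

The load sits in parallel with R2: R2‖R_L = (680 × 865) / (680 + 865) = 380.7 Ω.
V_out = 28.1 × 380.7 / (680 + 380.7) = 28.1 × 380.7/1061 = 10.1 V.
(Unloaded it would have been 14.1 V.)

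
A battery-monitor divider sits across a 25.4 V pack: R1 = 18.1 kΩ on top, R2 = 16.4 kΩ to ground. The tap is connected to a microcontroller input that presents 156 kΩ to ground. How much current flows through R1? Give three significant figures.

I ≈ 0.771 mA

R2‖R_L = 14.84 kΩ, so the source sees R1 + R2‖R_L = 32.94 kΩ.
I = 25.4 V / 32.94 kΩ = 0.771 mA.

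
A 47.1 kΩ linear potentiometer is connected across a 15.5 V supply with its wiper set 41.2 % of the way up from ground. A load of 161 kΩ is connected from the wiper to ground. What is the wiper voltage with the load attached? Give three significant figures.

The wiper splits the pot into (1−α)R = 27.69 kΩ above and αR = 19.41 kΩ below.
Lower section ‖ load = 17.32 kΩ.
V_wiper = 15.5 × 17.32/(27.69 + 17.32) = 5.96 V.

V ≈ 5.96 V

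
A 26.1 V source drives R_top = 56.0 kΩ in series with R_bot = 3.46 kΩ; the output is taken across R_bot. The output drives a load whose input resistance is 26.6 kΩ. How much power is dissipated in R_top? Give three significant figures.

P ≈ 10.9 mW

Total resistance from the source is R_top + (R_bot‖R_L) = 59.06 kΩ, so I = 26.1/59.06 kΩ = 0.4419 mA.
P = I²·R_top = (0.4419 mA)² × 56.0 kΩ = 10.9 mW.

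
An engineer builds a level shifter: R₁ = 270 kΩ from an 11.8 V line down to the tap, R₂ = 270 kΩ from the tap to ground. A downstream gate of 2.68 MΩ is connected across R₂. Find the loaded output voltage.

The load sits in parallel with R₂: R₂‖R_L = (270 × 2680) / (270 + 2680) = 245.3 kΩ.
V_out = 11.8 × 245.3 / (270 + 245.3) = 11.8 × 245.3/515.3 = 5.62 V.
(Unloaded it would have been 5.90 V.)

V_out ≈ 5.62 V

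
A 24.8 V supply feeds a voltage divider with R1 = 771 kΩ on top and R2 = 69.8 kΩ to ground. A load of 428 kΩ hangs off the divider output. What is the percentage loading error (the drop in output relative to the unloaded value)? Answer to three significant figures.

The divider's output (Thévenin) resistance is R1‖R2 = 64.01 kΩ.
Fractional drop under load = R_th/(R_th + R_L) = 64.01 / (64.01 + 428) = 0.1301.
So the output falls by 13.0 %.

13.0 %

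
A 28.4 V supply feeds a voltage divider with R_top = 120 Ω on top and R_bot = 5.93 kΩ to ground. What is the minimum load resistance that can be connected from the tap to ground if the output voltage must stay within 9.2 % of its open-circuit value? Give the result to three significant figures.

Output resistance R_th = R_top‖R_bot = (120 × 5930)/6050 = 117.6 Ω.
The fractional drop is R_th/(R_th + R_L); requiring this ≤ 0.0920 gives R_L ≥ R_th(1/0.0920 − 1) = 117.6 × 9.870 = 1.16 kΩ.

R_L(min) ≈ 1.16 kΩ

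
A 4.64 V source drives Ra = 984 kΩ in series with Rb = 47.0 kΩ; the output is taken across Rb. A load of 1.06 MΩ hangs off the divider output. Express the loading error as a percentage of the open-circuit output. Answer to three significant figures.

The divider's output (Thévenin) resistance is Ra‖Rb = 44.86 kΩ.
Fractional drop under load = R_th/(R_th + R_L) = 44.86 / (44.86 + 1060) = 0.04060.
So the output falls by 4.06 %.

4.06 %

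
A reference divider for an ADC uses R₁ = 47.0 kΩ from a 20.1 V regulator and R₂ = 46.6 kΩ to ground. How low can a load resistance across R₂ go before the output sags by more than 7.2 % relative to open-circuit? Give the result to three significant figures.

R_L(min) ≈ 302 kΩ

Output resistance R_th = R₁‖R₂ = (47.0 × 46.6)/93.60 = 23.40 kΩ.
The fractional drop is R_th/(R_th + R_L); requiring this ≤ 0.0720 gives R_L ≥ R_th(1/0.0720 − 1) = 23.40 × 12.89 = 302 kΩ.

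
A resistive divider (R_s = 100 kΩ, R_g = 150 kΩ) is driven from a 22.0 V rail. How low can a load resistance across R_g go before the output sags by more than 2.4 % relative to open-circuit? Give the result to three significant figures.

Output resistance R_th = R_s‖R_g = (100 × 150)/250.0 = 60.00 kΩ.
The fractional drop is R_th/(R_th + R_L); requiring this ≤ 0.0240 gives R_L ≥ R_th(1/0.0240 − 1) = 60.00 × 40.67 = 2.44 MΩ.

R_L(min) ≈ 2.44 MΩ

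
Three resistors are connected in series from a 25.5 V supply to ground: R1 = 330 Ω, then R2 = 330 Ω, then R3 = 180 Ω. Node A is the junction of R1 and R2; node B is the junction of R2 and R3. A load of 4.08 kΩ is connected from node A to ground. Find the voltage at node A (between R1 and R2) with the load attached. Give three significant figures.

V ≈ 14.8 V

Below node A the series string R2+R3 = 510.0 Ω sits in parallel with the 4080 Ω load: 453.3 Ω.
V_A = 25.5 × 453.3/(330 + 453.3) = 14.8 V.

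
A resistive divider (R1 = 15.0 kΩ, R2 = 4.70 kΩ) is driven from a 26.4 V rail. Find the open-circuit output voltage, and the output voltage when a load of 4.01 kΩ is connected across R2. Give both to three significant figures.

Unloaded: 6.30 V; loaded: 3.33 V

Open-circuit: V = 26.4 × 4.70/(15.0 + 4.70) = 6.30 V.
With the load, R2 becomes R2‖R_L = 2.164 kΩ, so V = 26.4 × 2.164/17.16 = 3.33 V.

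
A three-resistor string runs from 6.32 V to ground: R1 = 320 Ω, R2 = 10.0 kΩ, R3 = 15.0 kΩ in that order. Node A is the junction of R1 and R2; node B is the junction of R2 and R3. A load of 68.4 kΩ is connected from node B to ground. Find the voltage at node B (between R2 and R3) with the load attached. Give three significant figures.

V ≈ 3.44 V

At node B, R3 is in parallel with the load: R3‖R_L = 12300 Ω.
Below node A the resistance is R2 + (R3‖R_L) = 22300 Ω, so V_A = 6.32 × 22300/22620 = 6.231 V.
Then V_B = V_A × (R3‖R_L)/(R2 + R3‖R_L) = 6.231 × 12300/22300 = 3.44 V.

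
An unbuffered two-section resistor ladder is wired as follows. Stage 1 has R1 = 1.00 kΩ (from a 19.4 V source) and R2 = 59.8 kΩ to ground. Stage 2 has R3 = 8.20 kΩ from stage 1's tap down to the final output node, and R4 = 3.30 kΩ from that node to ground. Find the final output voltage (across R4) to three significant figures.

V_out ≈ 5.04 V

Stage 2 presents R3+R4 = 11.50 kΩ as a load on stage 1's tap.
Stage 1's lower leg becomes R2‖(R3+R4) = 9.645 kΩ, so V_mid = 19.4 × 9.645/10.65 = 17.58 V.
Stage 2 is itself unloaded: V_out = V_mid × R4/(R3+R4) = 17.58 × 3.30/11.50 = 5.04 V.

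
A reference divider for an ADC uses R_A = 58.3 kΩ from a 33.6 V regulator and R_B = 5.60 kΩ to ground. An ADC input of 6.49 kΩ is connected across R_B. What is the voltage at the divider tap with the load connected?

V_out ≈ 1.65 V

The load sits in parallel with R_B: R_B‖R_L = (5.60 × 6.49) / (5.60 + 6.49) = 3.006 kΩ.
V_out = 33.6 × 3.006 / (58.3 + 3.006) = 33.6 × 3.006/61.31 = 1.65 V.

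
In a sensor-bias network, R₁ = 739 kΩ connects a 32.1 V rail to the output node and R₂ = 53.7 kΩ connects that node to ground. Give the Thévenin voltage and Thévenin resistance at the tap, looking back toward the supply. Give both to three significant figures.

V_th = 2.17 V, R_th = 50.1 kΩ

V_th is the open-circuit tap voltage: 32.1 × 53.7/(739 + 53.7) = 2.17 V.
With the supply zeroed, R₁ and R₂ appear in parallel from the tap: R_th = R₁‖R₂ = (739 × 53.7)/792.7 = 50.1 kΩ.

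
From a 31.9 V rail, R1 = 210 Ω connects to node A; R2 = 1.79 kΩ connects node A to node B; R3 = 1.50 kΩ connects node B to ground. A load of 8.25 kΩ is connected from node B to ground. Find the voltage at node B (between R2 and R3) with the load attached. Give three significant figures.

V ≈ 12.4 V

At node B, R3 is in parallel with the load: R3‖R_L = 1269 Ω.
Below node A the resistance is R2 + (R3‖R_L) = 3059 Ω, so V_A = 31.9 × 3059/3269 = 29.85 V.
Then V_B = V_A × (R3‖R_L)/(R2 + R3‖R_L) = 29.85 × 1269/3059 = 12.4 V.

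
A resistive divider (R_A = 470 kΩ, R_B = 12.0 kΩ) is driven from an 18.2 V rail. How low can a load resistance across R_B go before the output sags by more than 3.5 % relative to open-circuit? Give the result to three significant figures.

Output resistance R_th = R_A‖R_B = (470 × 12.0)/482.0 = 11.70 kΩ.
The fractional drop is R_th/(R_th + R_L); requiring this ≤ 0.0350 gives R_L ≥ R_th(1/0.0350 − 1) = 11.70 × 27.57 = 323 kΩ.

R_L(min) ≈ 323 kΩ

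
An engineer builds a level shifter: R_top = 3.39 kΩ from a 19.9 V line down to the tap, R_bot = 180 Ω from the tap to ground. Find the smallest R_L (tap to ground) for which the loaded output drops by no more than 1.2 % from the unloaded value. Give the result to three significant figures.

R_L(min) ≈ 14.1 kΩ

Output resistance R_th = R_top‖R_bot = (3390 × 180)/3570 = 170.9 Ω.
The fractional drop is R_th/(R_th + R_L); requiring this ≤ 0.0120 gives R_L ≥ R_th(1/0.0120 − 1) = 170.9 × 82.33 = 14.1 kΩ.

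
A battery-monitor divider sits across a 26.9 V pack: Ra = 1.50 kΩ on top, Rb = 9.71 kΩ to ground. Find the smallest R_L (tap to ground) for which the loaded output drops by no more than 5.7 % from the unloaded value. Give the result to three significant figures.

Output resistance R_th = Ra‖Rb = (1.50 × 9.71)/11.21 = 1.299 kΩ.
The fractional drop is R_th/(R_th + R_L); requiring this ≤ 0.0570 gives R_L ≥ R_th(1/0.0570 − 1) = 1.299 × 16.54 = 21.5 kΩ.

R_L(min) ≈ 21.5 kΩ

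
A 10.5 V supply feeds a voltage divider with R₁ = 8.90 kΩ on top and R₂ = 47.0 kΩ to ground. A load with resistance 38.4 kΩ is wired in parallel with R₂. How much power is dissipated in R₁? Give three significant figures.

Total resistance from the source is R₁ + (R₂‖R_L) = 30.03 kΩ, so I = 10.5/30.03 kΩ = 0.3496 mA.
P = I²·R₁ = (0.3496 mA)² × 8.90 kΩ = 1.09 mW.

P ≈ 1.09 mW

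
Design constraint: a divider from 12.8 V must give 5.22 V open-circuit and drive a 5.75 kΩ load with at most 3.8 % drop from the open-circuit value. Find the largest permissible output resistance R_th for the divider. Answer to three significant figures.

R_th ≤ 227 Ω

Loading drop = R_th/(R_th + R_L) ≤ 0.0380, so R_th ≤ R_L · ε/(1−ε) = 5.75 kΩ × 0.0380/0.9620 = 227 Ω.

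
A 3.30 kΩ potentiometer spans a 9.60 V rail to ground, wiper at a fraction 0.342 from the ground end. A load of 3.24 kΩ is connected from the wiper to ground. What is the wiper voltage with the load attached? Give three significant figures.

V ≈ 2.67 V

The wiper splits the pot into (1−α)R = 2.171 kΩ above and αR = 1.129 kΩ below.
Lower section ‖ load = 0.8370 kΩ.
V_wiper = 9.60 × 0.8370/(2.171 + 0.8370) = 2.67 V.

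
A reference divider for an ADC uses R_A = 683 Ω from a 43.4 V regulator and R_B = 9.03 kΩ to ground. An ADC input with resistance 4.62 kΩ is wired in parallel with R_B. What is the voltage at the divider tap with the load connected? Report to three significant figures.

V_out ≈ 35.5 V

The load sits in parallel with R_B: R_B‖R_L = (9030 × 4620) / (9030 + 4620) = 3056 Ω.
V_out = 43.4 × 3056 / (683 + 3056) = 43.4 × 3056/3739 = 35.5 V.
(Unloaded it would have been 40.3 V.)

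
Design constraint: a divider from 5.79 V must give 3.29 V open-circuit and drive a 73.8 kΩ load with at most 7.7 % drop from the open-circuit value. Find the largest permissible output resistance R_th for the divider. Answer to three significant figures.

R_th ≤ 6.16 kΩ

Loading drop = R_th/(R_th + R_L) ≤ 0.0770, so R_th ≤ R_L · ε/(1−ε) = 73.8 kΩ × 0.0770/0.9230 = 6.16 kΩ.
(Any R1, R2 with R2/(R1+R2) = 0.568 and R1‖R2 ≤ 6.16 kΩ will meet the spec.)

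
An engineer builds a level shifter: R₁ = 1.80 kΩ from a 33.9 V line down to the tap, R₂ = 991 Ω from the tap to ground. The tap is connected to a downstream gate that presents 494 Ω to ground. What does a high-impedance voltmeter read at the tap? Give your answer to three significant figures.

The load sits in parallel with R₂: R₂‖R_L = (991 × 494) / (991 + 494) = 329.7 Ω.
V_out = 33.9 × 329.7 / (1800 + 329.7) = 33.9 × 329.7/2130 = 5.25 V.
(Unloaded it would have been 12.0 V.)

V_out ≈ 5.25 V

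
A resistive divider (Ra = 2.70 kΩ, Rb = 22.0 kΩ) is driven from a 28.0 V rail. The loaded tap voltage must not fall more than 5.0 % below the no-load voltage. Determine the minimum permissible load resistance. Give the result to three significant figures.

Output resistance R_th = Ra‖Rb = (2.70 × 22.0)/24.70 = 2.405 kΩ.
The fractional drop is R_th/(R_th + R_L); requiring this ≤ 0.0500 gives R_L ≥ R_th(1/0.0500 − 1) = 2.405 × 19.00 = 45.7 kΩ.

R_L(min) ≈ 45.7 kΩ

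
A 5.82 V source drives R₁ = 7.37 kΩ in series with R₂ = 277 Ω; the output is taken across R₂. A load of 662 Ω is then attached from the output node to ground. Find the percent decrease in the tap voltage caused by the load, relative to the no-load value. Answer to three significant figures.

28.7 %

The divider's output (Thévenin) resistance is R₁‖R₂ = 267.0 Ω.
Fractional drop under load = R_th/(R_th + R_L) = 267.0 / (267.0 + 662) = 0.2874.
So the output falls by 28.7 %.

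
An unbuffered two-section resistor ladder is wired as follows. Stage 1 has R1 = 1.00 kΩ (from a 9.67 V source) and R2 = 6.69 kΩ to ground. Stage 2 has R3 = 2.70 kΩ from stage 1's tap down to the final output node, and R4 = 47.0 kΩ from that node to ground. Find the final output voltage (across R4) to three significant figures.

Stage 2 presents R3+R4 = 49.70 kΩ as a load on stage 1's tap.
Stage 1's lower leg becomes R2‖(R3+R4) = 5.896 kΩ, so V_mid = 9.67 × 5.896/6.896 = 8.268 V.
Stage 2 is itself unloaded: V_out = V_mid × R4/(R3+R4) = 8.268 × 47.0/49.70 = 7.82 V.

V_out ≈ 7.82 V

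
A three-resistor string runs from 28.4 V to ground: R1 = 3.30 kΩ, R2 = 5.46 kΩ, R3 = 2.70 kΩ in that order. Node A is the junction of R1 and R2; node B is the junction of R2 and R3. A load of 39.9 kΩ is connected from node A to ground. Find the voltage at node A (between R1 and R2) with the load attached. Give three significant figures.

V ≈ 19.1 V

Below node A the series string R2+R3 = 8.160 kΩ sits in parallel with the 39.9 kΩ load: 6.775 kΩ.
V_A = 28.4 × 6.775/(3.30 + 6.775) = 19.1 V.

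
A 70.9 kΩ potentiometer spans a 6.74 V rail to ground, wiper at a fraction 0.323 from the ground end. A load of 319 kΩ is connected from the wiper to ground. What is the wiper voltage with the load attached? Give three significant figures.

The wiper splits the pot into (1−α)R = 48.00 kΩ above and αR = 22.90 kΩ below.
Lower section ‖ load = 21.37 kΩ.
V_wiper = 6.74 × 21.37/(48.00 + 21.37) = 2.08 V.

V ≈ 2.08 V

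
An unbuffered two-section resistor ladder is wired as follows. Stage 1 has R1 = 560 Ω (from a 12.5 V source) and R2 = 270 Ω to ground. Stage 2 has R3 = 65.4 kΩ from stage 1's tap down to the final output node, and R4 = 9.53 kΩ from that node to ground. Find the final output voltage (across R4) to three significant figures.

Stage 2 presents R3+R4 = 74930 Ω as a load on stage 1's tap.
Stage 1's lower leg becomes R2‖(R3+R4) = 269.0 Ω, so V_mid = 12.5 × 269.0/829.0 = 4.056 V.
Stage 2 is itself unloaded: V_out = V_mid × R4/(R3+R4) = 4.056 × 9530/74930 = 0.516 V.

V_out ≈ 0.516 V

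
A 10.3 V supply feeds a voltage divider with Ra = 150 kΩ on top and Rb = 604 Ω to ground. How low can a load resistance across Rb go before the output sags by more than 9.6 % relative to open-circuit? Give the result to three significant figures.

Output resistance R_th = Ra‖Rb = (150000 × 604)/150600 = 601.6 Ω.
The fractional drop is R_th/(R_th + R_L); requiring this ≤ 0.0960 gives R_L ≥ R_th(1/0.0960 − 1) = 601.6 × 9.417 = 5.66 kΩ.

R_L(min) ≈ 5.66 kΩ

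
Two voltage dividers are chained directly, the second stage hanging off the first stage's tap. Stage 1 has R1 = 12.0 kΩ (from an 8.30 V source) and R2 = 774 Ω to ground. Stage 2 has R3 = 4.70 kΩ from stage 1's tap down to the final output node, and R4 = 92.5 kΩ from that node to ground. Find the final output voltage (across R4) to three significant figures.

V_out ≈ 0.475 V

Stage 2 presents R3+R4 = 97200 Ω as a load on stage 1's tap.
Stage 1's lower leg becomes R2‖(R3+R4) = 767.9 Ω, so V_mid = 8.30 × 767.9/12770 = 0.4992 V.
Stage 2 is itself unloaded: V_out = V_mid × R4/(R3+R4) = 0.4992 × 92500/97200 = 0.475 V.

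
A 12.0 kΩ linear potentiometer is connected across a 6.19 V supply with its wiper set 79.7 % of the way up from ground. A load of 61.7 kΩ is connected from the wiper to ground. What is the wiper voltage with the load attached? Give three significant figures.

V ≈ 4.78 V

The wiper splits the pot into (1−α)R = 2.436 kΩ above and αR = 9.564 kΩ below.
Lower section ‖ load = 8.280 kΩ.
V_wiper = 6.19 × 8.280/(2.436 + 8.280) = 4.78 V.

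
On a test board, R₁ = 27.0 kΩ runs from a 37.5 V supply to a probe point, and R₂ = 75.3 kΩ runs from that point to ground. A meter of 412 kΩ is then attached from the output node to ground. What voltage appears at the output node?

V_out ≈ 26.3 V

The load sits in parallel with R₂: R₂‖R_L = (75.3 × 412) / (75.3 + 412) = 63.66 kΩ.
V_out = 37.5 × 63.66 / (27.0 + 63.66) = 37.5 × 63.66/90.66 = 26.3 V.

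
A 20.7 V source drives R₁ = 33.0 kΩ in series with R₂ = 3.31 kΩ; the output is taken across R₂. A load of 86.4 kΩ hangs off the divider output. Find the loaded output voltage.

V_out ≈ 1.82 V

The load sits in parallel with R₂: R₂‖R_L = (3.31 × 86.4) / (3.31 + 86.4) = 3.188 kΩ.
V_out = 20.7 × 3.188 / (33.0 + 3.188) = 20.7 × 3.188/36.19 = 1.82 V.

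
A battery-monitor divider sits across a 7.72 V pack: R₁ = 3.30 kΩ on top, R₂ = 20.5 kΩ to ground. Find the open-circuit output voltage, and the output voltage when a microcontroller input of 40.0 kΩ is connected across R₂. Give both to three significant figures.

Open-circuit: V = 7.72 × 20.5/(3.30 + 20.5) = 6.65 V.
With the load, R₂ becomes R₂‖R_L = 13.55 kΩ, so V = 7.72 × 13.55/16.85 = 6.21 V.

Unloaded: 6.65 V; loaded: 6.21 V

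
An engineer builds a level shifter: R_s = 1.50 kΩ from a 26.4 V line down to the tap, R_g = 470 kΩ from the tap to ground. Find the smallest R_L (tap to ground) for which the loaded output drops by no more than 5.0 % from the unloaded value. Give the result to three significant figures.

Output resistance R_th = R_s‖R_g = (1.50 × 470)/471.5 = 1.495 kΩ.
The fractional drop is R_th/(R_th + R_L); requiring this ≤ 0.0500 gives R_L ≥ R_th(1/0.0500 − 1) = 1.495 × 19.00 = 28.4 kΩ.

R_L(min) ≈ 28.4 kΩ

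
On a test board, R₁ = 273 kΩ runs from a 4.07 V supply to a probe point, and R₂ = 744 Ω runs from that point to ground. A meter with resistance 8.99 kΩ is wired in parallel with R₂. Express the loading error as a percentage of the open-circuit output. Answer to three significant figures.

7.62 %

The divider's output (Thévenin) resistance is R₁‖R₂ = 742.0 Ω.
Fractional drop under load = R_th/(R_th + R_L) = 742.0 / (742.0 + 8990) = 0.07624.
So the output falls by 7.62 %.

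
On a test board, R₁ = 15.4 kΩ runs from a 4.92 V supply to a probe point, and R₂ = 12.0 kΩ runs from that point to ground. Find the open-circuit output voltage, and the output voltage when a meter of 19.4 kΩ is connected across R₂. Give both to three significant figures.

Unloaded: 2.15 V; loaded: 1.60 V

Open-circuit: V = 4.92 × 12.0/(15.4 + 12.0) = 2.15 V.
With the load, R₂ becomes R₂‖R_L = 7.414 kΩ, so V = 4.92 × 7.414/22.81 = 1.60 V.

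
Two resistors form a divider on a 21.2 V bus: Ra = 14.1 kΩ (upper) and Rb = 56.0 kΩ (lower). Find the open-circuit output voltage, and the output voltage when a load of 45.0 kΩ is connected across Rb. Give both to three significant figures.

Open-circuit: V = 21.2 × 56.0/(14.1 + 56.0) = 16.9 V.
With the load, Rb becomes Rb‖R_L = 24.95 kΩ, so V = 21.2 × 24.95/39.05 = 13.5 V.

Unloaded: 16.9 V; loaded: 13.5 V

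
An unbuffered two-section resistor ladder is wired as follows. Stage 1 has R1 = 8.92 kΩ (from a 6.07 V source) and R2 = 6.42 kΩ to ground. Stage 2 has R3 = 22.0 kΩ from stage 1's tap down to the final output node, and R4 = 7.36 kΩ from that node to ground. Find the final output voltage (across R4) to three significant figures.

Stage 2 presents R3+R4 = 29.36 kΩ as a load on stage 1's tap.
Stage 1's lower leg becomes R2‖(R3+R4) = 5.268 kΩ, so V_mid = 6.07 × 5.268/14.19 = 2.254 V.
Stage 2 is itself unloaded: V_out = V_mid × R4/(R3+R4) = 2.254 × 7.36/29.36 = 0.565 V.

V_out ≈ 0.565 V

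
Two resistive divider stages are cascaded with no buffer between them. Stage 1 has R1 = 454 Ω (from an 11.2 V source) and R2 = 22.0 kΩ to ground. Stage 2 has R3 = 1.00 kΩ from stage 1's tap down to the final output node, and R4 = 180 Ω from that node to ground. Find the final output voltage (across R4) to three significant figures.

Stage 2 presents R3+R4 = 1180 Ω as a load on stage 1's tap.
Stage 1's lower leg becomes R2‖(R3+R4) = 1120 Ω, so V_mid = 11.2 × 1120/1574 = 7.969 V.
Stage 2 is itself unloaded: V_out = V_mid × R4/(R3+R4) = 7.969 × 180/1180 = 1.22 V.

V_out ≈ 1.22 V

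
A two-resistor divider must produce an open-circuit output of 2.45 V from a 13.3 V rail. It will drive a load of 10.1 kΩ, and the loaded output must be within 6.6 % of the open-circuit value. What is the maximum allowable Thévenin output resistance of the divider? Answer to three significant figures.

R_th ≤ 714 Ω

Loading drop = R_th/(R_th + R_L) ≤ 0.0660, so R_th ≤ R_L · ε/(1−ε) = 10.1 kΩ × 0.0660/0.9340 = 714 Ω.
(Any R1, R2 with R2/(R1+R2) = 0.184 and R1‖R2 ≤ 714 Ω will meet the spec.)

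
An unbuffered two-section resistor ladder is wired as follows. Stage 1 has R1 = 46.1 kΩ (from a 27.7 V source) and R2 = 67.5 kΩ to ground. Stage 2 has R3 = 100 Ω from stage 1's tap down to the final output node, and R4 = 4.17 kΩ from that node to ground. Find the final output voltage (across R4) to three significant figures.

V_out ≈ 2.17 V

Stage 2 presents R3+R4 = 4270 Ω as a load on stage 1's tap.
Stage 1's lower leg becomes R2‖(R3+R4) = 4016 Ω, so V_mid = 27.7 × 4016/50120 = 2.220 V.
Stage 2 is itself unloaded: V_out = V_mid × R4/(R3+R4) = 2.220 × 4170/4270 = 2.17 V.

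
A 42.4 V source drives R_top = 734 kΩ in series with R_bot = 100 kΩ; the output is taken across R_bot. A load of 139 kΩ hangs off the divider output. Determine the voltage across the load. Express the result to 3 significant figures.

V_out ≈ 3.11 V

The load sits in parallel with R_bot: R_bot‖R_L = (100 × 139) / (100 + 139) = 58.16 kΩ.
V_out = 42.4 × 58.16 / (734 + 58.16) = 42.4 × 58.16/792.2 = 3.11 V.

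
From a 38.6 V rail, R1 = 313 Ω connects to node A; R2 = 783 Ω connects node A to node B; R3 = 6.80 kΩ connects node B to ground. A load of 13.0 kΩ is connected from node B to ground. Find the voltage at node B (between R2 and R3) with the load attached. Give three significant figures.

V ≈ 31.0 V

At node B, R3 is in parallel with the load: R3‖R_L = 4465 Ω.
Below node A the resistance is R2 + (R3‖R_L) = 5248 Ω, so V_A = 38.6 × 5248/5561 = 36.43 V.
Then V_B = V_A × (R3‖R_L)/(R2 + R3‖R_L) = 36.43 × 4465/5248 = 31.0 V.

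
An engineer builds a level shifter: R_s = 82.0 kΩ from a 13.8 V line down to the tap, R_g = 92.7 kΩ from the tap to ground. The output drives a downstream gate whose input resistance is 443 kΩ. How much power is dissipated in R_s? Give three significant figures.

P ≈ 0.620 mW

Total resistance from the source is R_s + (R_g‖R_L) = 158.7 kΩ, so I = 13.8/158.7 kΩ = 0.08698 mA.
P = I²·R_s = (0.08698 mA)² × 82.0 kΩ = 0.620 mW.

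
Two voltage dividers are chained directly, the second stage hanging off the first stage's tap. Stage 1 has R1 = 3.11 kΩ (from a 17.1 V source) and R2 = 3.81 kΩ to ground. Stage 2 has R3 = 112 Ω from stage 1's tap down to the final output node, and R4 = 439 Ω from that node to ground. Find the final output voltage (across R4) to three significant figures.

Stage 2 presents R3+R4 = 551.0 Ω as a load on stage 1's tap.
Stage 1's lower leg becomes R2‖(R3+R4) = 481.4 Ω, so V_mid = 17.1 × 481.4/3591 = 2.292 V.
Stage 2 is itself unloaded: V_out = V_mid × R4/(R3+R4) = 2.292 × 439/551.0 = 1.83 V.

V_out ≈ 1.83 V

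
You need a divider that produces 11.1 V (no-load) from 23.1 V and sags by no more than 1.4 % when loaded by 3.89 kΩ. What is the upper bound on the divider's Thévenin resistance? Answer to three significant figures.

R_th ≤ 55.2 Ω

Loading drop = R_th/(R_th + R_L) ≤ 0.0140, so R_th ≤ R_L · ε/(1−ε) = 3.89 kΩ × 0.0140/0.9860 = 55.2 Ω.
(Any R1, R2 with R2/(R1+R2) = 0.481 and R1‖R2 ≤ 55.2 Ω will meet the spec.)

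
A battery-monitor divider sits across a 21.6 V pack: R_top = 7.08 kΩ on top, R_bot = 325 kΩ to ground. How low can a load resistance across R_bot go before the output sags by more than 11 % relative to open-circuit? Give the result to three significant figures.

R_L(min) ≈ 56.1 kΩ

Output resistance R_th = R_top‖R_bot = (7.08 × 325)/332.1 = 6.929 kΩ.
The fractional drop is R_th/(R_th + R_L); requiring this ≤ 0.110 gives R_L ≥ R_th(1/0.110 − 1) = 6.929 × 8.091 = 56.1 kΩ.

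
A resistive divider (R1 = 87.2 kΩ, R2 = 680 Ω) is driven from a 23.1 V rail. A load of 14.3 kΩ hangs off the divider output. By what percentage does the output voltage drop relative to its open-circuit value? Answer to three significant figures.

The divider's output (Thévenin) resistance is R1‖R2 = 674.7 Ω.
Fractional drop under load = R_th/(R_th + R_L) = 674.7 / (674.7 + 14300) = 0.04506.
So the output falls by 4.51 %.

4.51 %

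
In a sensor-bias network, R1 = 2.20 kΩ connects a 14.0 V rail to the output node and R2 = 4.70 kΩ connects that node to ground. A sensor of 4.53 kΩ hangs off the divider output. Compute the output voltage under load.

The load sits in parallel with R2: R2‖R_L = (4.70 × 4.53) / (4.70 + 4.53) = 2.307 kΩ.
V_out = 14.0 × 2.307 / (2.20 + 2.307) = 14.0 × 2.307/4.507 = 7.17 V.

V_out ≈ 7.17 V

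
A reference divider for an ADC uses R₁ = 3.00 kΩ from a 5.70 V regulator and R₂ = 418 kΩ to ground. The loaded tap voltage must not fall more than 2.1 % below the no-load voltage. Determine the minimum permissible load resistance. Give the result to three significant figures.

Output resistance R_th = R₁‖R₂ = (3.00 × 418)/421.0 = 2.979 kΩ.
The fractional drop is R_th/(R_th + R_L); requiring this ≤ 0.0210 gives R_L ≥ R_th(1/0.0210 − 1) = 2.979 × 46.62 = 139 kΩ.

R_L(min) ≈ 139 kΩ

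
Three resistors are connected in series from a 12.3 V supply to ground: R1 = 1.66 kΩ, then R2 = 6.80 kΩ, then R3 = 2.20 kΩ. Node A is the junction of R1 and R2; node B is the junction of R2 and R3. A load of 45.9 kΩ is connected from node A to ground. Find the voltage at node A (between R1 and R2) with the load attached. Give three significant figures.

Below node A the series string R2+R3 = 9.000 kΩ sits in parallel with the 45.9 kΩ load: 7.525 kΩ.
V_A = 12.3 × 7.525/(1.66 + 7.525) = 10.1 V.

V ≈ 10.1 V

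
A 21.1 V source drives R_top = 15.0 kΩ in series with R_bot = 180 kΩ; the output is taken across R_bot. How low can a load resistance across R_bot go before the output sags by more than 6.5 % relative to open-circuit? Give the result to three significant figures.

Output resistance R_th = R_top‖R_bot = (15.0 × 180)/195.0 = 13.85 kΩ.
The fractional drop is R_th/(R_th + R_L); requiring this ≤ 0.0650 gives R_L ≥ R_th(1/0.0650 − 1) = 13.85 × 14.38 = 199 kΩ.

R_L(min) ≈ 199 kΩ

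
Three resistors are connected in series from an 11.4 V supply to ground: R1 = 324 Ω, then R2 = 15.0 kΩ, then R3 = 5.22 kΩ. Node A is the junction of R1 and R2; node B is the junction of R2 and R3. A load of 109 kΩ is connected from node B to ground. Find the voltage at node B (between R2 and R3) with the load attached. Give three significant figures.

V ≈ 2.80 V

At node B, R3 is in parallel with the load: R3‖R_L = 4981 Ω.
Below node A the resistance is R2 + (R3‖R_L) = 19980 Ω, so V_A = 11.4 × 19980/20310 = 11.22 V.
Then V_B = V_A × (R3‖R_L)/(R2 + R3‖R_L) = 11.22 × 4981/19980 = 2.80 V.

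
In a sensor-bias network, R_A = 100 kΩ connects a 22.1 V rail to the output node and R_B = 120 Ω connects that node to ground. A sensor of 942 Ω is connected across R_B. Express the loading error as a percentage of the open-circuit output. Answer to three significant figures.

11.3 %

The divider's output (Thévenin) resistance is R_A‖R_B = 119.9 Ω.
Fractional drop under load = R_th/(R_th + R_L) = 119.9 / (119.9 + 942) = 0.1129.
So the output falls by 11.3 %.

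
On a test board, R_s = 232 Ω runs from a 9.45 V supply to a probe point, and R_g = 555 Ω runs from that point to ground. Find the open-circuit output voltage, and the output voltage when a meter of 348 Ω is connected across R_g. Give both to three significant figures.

Open-circuit: V = 9.45 × 555/(232 + 555) = 6.66 V.
With the load, R_g becomes R_g‖R_L = 213.9 Ω, so V = 9.45 × 213.9/445.9 = 4.53 V.

Unloaded: 6.66 V; loaded: 4.53 V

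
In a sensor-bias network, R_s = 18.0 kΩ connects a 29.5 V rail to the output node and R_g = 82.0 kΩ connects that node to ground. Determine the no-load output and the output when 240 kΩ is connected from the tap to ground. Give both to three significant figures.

Open-circuit: V = 29.5 × 82.0/(18.0 + 82.0) = 24.2 V.
With the load, R_g becomes R_g‖R_L = 61.12 kΩ, so V = 29.5 × 61.12/79.12 = 22.8 V.

Unloaded: 24.2 V; loaded: 22.8 V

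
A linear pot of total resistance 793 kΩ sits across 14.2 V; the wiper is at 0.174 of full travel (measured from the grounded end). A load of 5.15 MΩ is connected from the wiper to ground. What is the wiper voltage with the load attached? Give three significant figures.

The wiper splits the pot into (1−α)R = 655.0 kΩ above and αR = 138.0 kΩ below.
Lower section ‖ load = 134.4 kΩ.
V_wiper = 14.2 × 134.4/(655.0 + 134.4) = 2.42 V.

V ≈ 2.42 V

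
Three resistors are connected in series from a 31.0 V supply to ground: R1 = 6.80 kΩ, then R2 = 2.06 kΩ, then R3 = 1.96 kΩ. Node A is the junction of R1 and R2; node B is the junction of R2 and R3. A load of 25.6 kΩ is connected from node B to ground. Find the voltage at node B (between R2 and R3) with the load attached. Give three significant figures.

V ≈ 5.28 V

At node B, R3 is in parallel with the load: R3‖R_L = 1.821 kΩ.
Below node A the resistance is R2 + (R3‖R_L) = 3.881 kΩ, so V_A = 31.0 × 3.881/10.68 = 11.26 V.
Then V_B = V_A × (R3‖R_L)/(R2 + R3‖R_L) = 11.26 × 1.821/3.881 = 5.28 V.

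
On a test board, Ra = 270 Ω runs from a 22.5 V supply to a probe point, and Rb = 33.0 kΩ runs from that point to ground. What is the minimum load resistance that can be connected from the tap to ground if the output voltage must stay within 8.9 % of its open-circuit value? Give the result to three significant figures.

Output resistance R_th = Ra‖Rb = (270 × 33000)/33270 = 267.8 Ω.
The fractional drop is R_th/(R_th + R_L); requiring this ≤ 0.0890 gives R_L ≥ R_th(1/0.0890 − 1) = 267.8 × 10.24 = 2.74 kΩ.

R_L(min) ≈ 2.74 kΩ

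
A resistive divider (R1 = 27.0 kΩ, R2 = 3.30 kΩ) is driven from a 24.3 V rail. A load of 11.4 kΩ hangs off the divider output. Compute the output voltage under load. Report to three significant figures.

The load sits in parallel with R2: R2‖R_L = (3.30 × 11.4) / (3.30 + 11.4) = 2.559 kΩ.
V_out = 24.3 × 2.559 / (27.0 + 2.559) = 24.3 × 2.559/29.56 = 2.10 V.

V_out ≈ 2.10 V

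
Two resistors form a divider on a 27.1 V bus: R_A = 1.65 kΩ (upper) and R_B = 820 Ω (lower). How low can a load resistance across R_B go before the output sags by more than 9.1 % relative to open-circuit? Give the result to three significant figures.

R_L(min) ≈ 5.47 kΩ

Output resistance R_th = R_A‖R_B = (1650 × 820)/2470 = 547.8 Ω.
The fractional drop is R_th/(R_th + R_L); requiring this ≤ 0.0910 gives R_L ≥ R_th(1/0.0910 − 1) = 547.8 × 9.989 = 5.47 kΩ.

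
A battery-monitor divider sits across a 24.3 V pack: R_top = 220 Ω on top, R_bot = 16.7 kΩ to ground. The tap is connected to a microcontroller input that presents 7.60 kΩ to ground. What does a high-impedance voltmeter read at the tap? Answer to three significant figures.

V_out ≈ 23.3 V

The load sits in parallel with R_bot: R_bot‖R_L = (16700 × 7600) / (16700 + 7600) = 5223 Ω.
V_out = 24.3 × 5223 / (220 + 5223) = 24.3 × 5223/5443 = 23.3 V.
(Unloaded it would have been 24.0 V.)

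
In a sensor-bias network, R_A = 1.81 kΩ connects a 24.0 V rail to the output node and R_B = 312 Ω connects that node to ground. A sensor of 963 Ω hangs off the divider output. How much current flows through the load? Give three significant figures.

R_B‖R_L = 235.7 Ω; V_out = 24.0 × 235.7/2046 = 2.765 V.
I_L = V_out / R_L = 2.765 / 963 Ω = 2.87 mA.

I_L ≈ 2.87 mA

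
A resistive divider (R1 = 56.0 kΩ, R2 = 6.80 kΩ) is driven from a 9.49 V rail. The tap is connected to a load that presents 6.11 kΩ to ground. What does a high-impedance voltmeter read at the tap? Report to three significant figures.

The load sits in parallel with R2: R2‖R_L = (6.80 × 6.11) / (6.80 + 6.11) = 3.218 kΩ.
V_out = 9.49 × 3.218 / (56.0 + 3.218) = 9.49 × 3.218/59.22 = 0.516 V.
(Unloaded it would have been 1.03 V.)

V_out ≈ 0.516 V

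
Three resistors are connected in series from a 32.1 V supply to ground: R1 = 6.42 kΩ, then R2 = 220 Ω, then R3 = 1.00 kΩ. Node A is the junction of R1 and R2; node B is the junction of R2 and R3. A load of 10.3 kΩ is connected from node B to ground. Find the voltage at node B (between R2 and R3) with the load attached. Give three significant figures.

V ≈ 3.87 V

At node B, R3 is in parallel with the load: R3‖R_L = 911.5 Ω.
Below node A the resistance is R2 + (R3‖R_L) = 1132 Ω, so V_A = 32.1 × 1132/7552 = 4.810 V.
Then V_B = V_A × (R3‖R_L)/(R2 + R3‖R_L) = 4.810 × 911.5/1132 = 3.87 V.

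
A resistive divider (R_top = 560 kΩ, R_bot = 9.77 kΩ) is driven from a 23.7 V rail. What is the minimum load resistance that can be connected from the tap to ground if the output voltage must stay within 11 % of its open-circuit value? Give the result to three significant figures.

Output resistance R_th = R_top‖R_bot = (560 × 9.77)/569.8 = 9.602 kΩ.
The fractional drop is R_th/(R_th + R_L); requiring this ≤ 0.110 gives R_L ≥ R_th(1/0.110 − 1) = 9.602 × 8.091 = 77.7 kΩ.

R_L(min) ≈ 77.7 kΩ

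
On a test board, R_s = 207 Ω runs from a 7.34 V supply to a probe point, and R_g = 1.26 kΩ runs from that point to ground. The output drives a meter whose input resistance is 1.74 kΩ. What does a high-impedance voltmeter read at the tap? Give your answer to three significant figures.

The load sits in parallel with R_g: R_g‖R_L = (1260 × 1740) / (1260 + 1740) = 730.8 Ω.
V_out = 7.34 × 730.8 / (207 + 730.8) = 7.34 × 730.8/937.8 = 5.72 V.

V_out ≈ 5.72 V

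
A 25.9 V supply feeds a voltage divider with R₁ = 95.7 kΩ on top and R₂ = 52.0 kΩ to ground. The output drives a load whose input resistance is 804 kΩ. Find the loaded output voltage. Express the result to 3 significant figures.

V_out ≈ 8.75 V

The load sits in parallel with R₂: R₂‖R_L = (52.0 × 804) / (52.0 + 804) = 48.84 kΩ.
V_out = 25.9 × 48.84 / (95.7 + 48.84) = 25.9 × 48.84/144.5 = 8.75 V.
(Unloaded it would have been 9.12 V.)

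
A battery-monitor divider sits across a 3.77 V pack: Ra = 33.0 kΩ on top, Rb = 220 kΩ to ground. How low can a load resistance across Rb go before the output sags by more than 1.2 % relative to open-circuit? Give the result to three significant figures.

Output resistance R_th = Ra‖Rb = (33.0 × 220)/253.0 = 28.70 kΩ.
The fractional drop is R_th/(R_th + R_L); requiring this ≤ 0.0120 gives R_L ≥ R_th(1/0.0120 − 1) = 28.70 × 82.33 = 2.36 MΩ.

R_L(min) ≈ 2.36 MΩ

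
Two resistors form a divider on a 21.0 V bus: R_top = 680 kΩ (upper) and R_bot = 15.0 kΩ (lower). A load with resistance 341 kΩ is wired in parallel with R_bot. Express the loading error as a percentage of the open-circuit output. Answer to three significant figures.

4.13 %

The divider's output (Thévenin) resistance is R_top‖R_bot = 14.68 kΩ.
Fractional drop under load = R_th/(R_th + R_L) = 14.68 / (14.68 + 341) = 0.04126.
So the output falls by 4.13 %.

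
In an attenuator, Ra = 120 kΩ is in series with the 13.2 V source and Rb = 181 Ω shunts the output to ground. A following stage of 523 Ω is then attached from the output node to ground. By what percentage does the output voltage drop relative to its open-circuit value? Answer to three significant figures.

Unloaded V = 13.2 × 181/120200 = 0.01988 V.
Loaded: Rb‖R_L = 134.5 Ω, giving V = 13.2 × 134.5/120100 = 0.01477 V.
Drop = (0.01988 − 0.01477) / 0.01988 = 25.7 %.

25.7 %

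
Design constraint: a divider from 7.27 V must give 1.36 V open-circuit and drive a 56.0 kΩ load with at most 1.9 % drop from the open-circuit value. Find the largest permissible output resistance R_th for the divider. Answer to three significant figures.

R_th ≤ 1.08 kΩ

Loading drop = R_th/(R_th + R_L) ≤ 0.0190, so R_th ≤ R_L · ε/(1−ε) = 56.0 kΩ × 0.0190/0.9810 = 1.08 kΩ.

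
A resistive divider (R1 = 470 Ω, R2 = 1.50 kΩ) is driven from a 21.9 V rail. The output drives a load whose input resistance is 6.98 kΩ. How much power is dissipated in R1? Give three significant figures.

Total resistance from the source is R1 + (R2‖R_L) = 1705 Ω, so I = 21.9/1705 Ω = 12.85 mA.
P = I²·R1 = (12.85 mA)² × 470 Ω = 77.6 mW.

P ≈ 77.6 mW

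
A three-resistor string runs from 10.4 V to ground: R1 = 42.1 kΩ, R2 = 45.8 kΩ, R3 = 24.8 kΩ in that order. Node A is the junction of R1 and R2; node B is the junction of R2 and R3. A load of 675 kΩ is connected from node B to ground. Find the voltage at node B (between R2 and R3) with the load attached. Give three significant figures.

At node B, R3 is in parallel with the load: R3‖R_L = 23.92 kΩ.
Below node A the resistance is R2 + (R3‖R_L) = 69.72 kΩ, so V_A = 10.4 × 69.72/111.8 = 6.484 V.
Then V_B = V_A × (R3‖R_L)/(R2 + R3‖R_L) = 6.484 × 23.92/69.72 = 2.22 V.

V ≈ 2.22 V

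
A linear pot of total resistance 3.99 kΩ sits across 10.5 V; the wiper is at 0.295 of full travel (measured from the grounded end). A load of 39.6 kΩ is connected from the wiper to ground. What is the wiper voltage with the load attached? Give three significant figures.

V ≈ 3.03 V

The wiper splits the pot into (1−α)R = 2.813 kΩ above and αR = 1.177 kΩ below.
Lower section ‖ load = 1.143 kΩ.
V_wiper = 10.5 × 1.143/(2.813 + 1.143) = 3.03 V.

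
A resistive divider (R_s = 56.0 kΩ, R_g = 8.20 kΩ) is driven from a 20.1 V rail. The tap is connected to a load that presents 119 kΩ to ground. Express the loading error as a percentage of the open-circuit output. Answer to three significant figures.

The divider's output (Thévenin) resistance is R_s‖R_g = 7.153 kΩ.
Fractional drop under load = R_th/(R_th + R_L) = 7.153 / (7.153 + 119) = 0.05670.
So the output falls by 5.67 %.

5.67 %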